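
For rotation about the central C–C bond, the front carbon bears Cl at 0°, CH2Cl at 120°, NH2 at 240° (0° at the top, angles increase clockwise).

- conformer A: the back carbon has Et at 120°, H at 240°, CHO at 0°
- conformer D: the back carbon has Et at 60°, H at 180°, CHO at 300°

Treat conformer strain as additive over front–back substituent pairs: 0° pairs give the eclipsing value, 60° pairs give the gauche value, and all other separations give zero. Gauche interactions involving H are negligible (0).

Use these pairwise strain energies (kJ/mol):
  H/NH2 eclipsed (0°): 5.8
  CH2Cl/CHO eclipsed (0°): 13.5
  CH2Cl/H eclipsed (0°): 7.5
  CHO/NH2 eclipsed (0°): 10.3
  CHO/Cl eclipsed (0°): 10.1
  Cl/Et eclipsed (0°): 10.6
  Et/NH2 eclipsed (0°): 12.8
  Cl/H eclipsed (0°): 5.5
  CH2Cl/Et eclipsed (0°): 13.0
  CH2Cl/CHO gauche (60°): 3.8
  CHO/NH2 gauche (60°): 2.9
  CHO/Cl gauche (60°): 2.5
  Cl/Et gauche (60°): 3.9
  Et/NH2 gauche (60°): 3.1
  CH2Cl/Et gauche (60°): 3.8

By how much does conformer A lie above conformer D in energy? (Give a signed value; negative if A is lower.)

A is eclipsed. Cl at 0° is eclipsed with CHO at 0° (10.1); CH2Cl at 120° is eclipsed with Et at 120° (13.0); NH2 at 240° is eclipsed with H at 240° (5.8). Total 28.9 kJ/mol.
D is staggered. Cl at 0° is gauche with Et at 60° (3.9); Cl at 0° is gauche with CHO at 300° (2.5); CH2Cl at 120° is gauche with Et at 60° (3.8); NH2 at 240° is gauche with CHO at 300° (2.9). Total 13.1 kJ/mol.
E(A) − E(D) = 28.9 − 13.1 = +15.8 kJ/mol.

+15.8 kJ/mol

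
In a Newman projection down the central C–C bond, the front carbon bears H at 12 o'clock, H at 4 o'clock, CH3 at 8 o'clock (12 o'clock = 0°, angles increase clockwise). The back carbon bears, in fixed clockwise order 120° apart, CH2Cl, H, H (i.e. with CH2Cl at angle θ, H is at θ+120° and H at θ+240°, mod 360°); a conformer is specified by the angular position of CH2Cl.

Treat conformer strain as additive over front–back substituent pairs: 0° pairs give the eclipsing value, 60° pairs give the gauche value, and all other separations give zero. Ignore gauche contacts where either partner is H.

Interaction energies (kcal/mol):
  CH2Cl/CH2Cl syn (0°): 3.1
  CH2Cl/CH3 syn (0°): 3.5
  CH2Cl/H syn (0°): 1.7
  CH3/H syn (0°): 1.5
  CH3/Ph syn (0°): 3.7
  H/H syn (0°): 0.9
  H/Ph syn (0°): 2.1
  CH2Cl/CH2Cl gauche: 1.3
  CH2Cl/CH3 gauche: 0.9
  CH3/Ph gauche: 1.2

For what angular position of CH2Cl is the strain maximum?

240°

CH2Cl at 0° is eclipsed. H at 0° is eclipsed with CH2Cl at 0° (1.7); H at 120° is eclipsed with H at 120° (0.9); CH3 at 240° is eclipsed with H at 240° (1.5). Total 4.1 kcal/mol.
CH2Cl at 60° (staggered): no non-H gauche contacts → 0.0 kcal/mol.
CH2Cl at 120° is eclipsed. H at 0° is eclipsed with H at 0° (0.9); H at 120° is eclipsed with CH2Cl at 120° (1.7); CH3 at 240° is eclipsed with H at 240° (1.5). Total 4.1 kcal/mol.
CH2Cl at 180° is staggered. CH3 at 240° is gauche with CH2Cl at 180° (0.9). Total 0.9 kcal/mol.
CH2Cl at 240° is eclipsed. H at 0° is eclipsed with H at 0° (0.9); H at 120° is eclipsed with H at 120° (0.9); CH3 at 240° is eclipsed with CH2Cl at 240° (3.5). Total 5.3 kcal/mol.
CH2Cl at 300° is staggered. CH3 at 240° is gauche with CH2Cl at 300° (0.9). Total 0.9 kcal/mol.
The maximum (5.3 kcal/mol) occurs with CH2Cl at 240°.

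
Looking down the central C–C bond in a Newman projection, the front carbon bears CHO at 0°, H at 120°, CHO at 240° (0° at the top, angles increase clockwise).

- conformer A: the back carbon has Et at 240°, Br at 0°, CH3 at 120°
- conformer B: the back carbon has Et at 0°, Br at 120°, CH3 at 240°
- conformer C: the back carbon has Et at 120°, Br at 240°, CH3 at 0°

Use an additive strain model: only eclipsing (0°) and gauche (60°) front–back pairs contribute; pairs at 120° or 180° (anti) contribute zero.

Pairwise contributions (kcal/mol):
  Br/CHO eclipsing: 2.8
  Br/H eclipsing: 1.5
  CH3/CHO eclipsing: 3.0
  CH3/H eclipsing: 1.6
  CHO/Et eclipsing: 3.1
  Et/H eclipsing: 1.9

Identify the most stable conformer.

A

A (eclipsed): CHO(0°)/Br(0°) eclipsed 2.8; H(120°)/CH3(120°) eclipsed 1.6; CHO(240°)/Et(240°) eclipsed 3.1 → 7.5 kcal/mol.
B (eclipsed): CHO(0°)/Et(0°) eclipsed 3.1; H(120°)/Br(120°) eclipsed 1.5; CHO(240°)/CH3(240°) eclipsed 3.0 → 7.6 kcal/mol.
C (eclipsed): CHO(0°)/CH3(0°) eclipsed 3.0; H(120°)/Et(120°) eclipsed 1.9; CHO(240°)/Br(240°) eclipsed 2.8 → 7.7 kcal/mol.
A has the lowest total (7.5 kcal/mol).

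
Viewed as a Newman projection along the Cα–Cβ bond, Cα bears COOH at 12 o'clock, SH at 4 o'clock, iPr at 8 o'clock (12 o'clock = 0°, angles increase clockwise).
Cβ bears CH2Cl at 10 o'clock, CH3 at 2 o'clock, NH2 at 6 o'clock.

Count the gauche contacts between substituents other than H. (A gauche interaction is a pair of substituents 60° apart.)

Non-H gauche pairs: COOH(0°)/CH2Cl(300°); COOH(0°)/CH3(60°); SH(120°)/CH3(60°); SH(120°)/NH2(180°); iPr(240°)/CH2Cl(300°); iPr(240°)/NH2(180°) — 6 interactions.

6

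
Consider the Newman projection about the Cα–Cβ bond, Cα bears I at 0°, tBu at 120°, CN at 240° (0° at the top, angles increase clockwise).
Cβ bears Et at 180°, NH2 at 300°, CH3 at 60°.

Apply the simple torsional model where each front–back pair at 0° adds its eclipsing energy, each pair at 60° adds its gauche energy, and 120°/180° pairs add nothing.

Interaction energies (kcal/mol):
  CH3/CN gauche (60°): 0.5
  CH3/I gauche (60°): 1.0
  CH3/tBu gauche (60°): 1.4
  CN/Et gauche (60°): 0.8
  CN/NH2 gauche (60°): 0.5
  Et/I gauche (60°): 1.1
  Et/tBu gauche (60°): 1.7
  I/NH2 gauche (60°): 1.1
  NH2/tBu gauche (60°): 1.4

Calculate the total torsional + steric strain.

This conformer is staggered. I at 0° is gauche with NH2 at 300° (1.1); I at 0° is gauche with CH3 at 60° (1.0); tBu at 120° is gauche with Et at 180° (1.7); tBu at 120° is gauche with CH3 at 60° (1.4); CN at 240° is gauche with Et at 180° (0.8); CN at 240° is gauche with NH2 at 300° (0.5). Total 6.5 kcal/mol.

6.5 kcal/mol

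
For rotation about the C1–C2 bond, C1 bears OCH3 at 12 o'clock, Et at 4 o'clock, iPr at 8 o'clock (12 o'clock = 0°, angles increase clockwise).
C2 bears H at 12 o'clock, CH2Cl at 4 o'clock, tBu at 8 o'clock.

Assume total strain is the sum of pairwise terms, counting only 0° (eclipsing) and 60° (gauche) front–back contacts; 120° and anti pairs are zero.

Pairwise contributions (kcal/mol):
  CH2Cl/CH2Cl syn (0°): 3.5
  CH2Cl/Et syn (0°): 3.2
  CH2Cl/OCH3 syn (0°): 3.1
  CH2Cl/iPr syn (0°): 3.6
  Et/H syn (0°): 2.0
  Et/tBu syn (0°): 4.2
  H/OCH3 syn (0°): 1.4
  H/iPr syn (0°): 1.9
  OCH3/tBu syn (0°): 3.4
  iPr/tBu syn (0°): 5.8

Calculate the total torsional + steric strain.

10.4 kcal/mol

This conformer is eclipsed. OCH3 at 0° is eclipsed with H at 0° (1.4); Et at 120° is eclipsed with CH2Cl at 120° (3.2); iPr at 240° is eclipsed with tBu at 240° (5.8). Total 10.4 kcal/mol.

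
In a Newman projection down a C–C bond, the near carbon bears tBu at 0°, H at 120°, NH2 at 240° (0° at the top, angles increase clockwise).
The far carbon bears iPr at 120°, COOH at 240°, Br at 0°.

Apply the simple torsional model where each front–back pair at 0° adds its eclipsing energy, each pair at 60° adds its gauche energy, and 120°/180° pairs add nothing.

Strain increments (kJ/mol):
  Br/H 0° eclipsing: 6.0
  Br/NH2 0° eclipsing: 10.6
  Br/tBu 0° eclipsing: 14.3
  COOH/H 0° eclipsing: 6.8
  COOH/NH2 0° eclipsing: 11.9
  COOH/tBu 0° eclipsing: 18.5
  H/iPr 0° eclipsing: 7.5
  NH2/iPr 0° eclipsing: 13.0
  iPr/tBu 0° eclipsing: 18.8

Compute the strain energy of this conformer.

33.7 kJ/mol

This conformer (eclipsed): tBu(0°)/Br(0°) eclipsed 14.3; H(120°)/iPr(120°) eclipsed 7.5; NH2(240°)/COOH(240°) eclipsed 11.9 → 33.7 kJ/mol.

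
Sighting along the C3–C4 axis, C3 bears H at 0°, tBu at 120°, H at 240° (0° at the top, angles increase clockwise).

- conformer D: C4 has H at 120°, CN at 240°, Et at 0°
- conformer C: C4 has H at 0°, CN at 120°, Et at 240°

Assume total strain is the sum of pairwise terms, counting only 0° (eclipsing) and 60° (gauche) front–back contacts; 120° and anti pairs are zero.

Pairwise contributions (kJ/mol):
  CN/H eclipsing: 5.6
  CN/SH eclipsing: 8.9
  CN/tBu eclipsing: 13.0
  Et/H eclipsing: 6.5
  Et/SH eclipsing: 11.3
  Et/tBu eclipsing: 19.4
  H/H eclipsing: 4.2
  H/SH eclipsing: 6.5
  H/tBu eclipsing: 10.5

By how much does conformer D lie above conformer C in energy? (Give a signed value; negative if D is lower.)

-1.1 kJ/mol

D (eclipsed): H(0°)/Et(0°) eclipsed 6.5; tBu(120°)/H(120°) eclipsed 10.5; H(240°)/CN(240°) eclipsed 5.6 → 22.6 kJ/mol.
C (eclipsed): H(0°)/H(0°) eclipsed 4.2; tBu(120°)/CN(120°) eclipsed 13.0; H(240°)/Et(240°) eclipsed 6.5 → 23.7 kJ/mol.
E(D) − E(C) = 22.6 − 23.7 = -1.1 kJ/mol.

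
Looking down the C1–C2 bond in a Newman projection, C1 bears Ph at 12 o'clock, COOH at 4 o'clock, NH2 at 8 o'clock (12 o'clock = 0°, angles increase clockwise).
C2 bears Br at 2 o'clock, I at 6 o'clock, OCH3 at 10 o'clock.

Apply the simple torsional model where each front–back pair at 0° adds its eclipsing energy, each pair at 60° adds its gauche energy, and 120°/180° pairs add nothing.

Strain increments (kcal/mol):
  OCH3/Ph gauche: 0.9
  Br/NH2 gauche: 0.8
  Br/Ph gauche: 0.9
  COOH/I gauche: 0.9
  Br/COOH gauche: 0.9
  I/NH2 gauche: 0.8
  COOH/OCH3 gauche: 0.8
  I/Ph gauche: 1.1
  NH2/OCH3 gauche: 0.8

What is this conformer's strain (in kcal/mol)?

This conformer (staggered): Ph(0°)/Br(60°) gauche 0.9; Ph(0°)/OCH3(300°) gauche 0.9; COOH(120°)/Br(60°) gauche 0.9; COOH(120°)/I(180°) gauche 0.9; NH2(240°)/I(180°) gauche 0.8; NH2(240°)/OCH3(300°) gauche 0.8 → 5.2 kcal/mol.

5.2 kcal/mol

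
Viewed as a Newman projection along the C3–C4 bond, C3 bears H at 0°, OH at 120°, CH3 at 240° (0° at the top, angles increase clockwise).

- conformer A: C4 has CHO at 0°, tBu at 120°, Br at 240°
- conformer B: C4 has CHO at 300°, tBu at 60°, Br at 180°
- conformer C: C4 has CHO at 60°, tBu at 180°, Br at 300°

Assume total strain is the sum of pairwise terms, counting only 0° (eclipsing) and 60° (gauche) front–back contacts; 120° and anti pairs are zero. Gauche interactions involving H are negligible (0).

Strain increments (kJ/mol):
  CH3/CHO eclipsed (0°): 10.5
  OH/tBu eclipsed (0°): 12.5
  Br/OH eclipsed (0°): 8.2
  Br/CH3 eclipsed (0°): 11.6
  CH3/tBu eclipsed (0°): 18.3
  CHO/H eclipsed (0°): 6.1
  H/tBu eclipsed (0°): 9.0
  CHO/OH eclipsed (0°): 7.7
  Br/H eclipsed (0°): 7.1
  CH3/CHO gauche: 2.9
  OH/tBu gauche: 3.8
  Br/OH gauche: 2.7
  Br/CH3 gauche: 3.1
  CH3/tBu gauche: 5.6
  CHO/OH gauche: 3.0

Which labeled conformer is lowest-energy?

A (eclipsed): H(0°)/CHO(0°) eclipsed 6.1; OH(120°)/tBu(120°) eclipsed 12.5; CH3(240°)/Br(240°) eclipsed 11.6 → 30.2 kJ/mol.
B (staggered): OH(120°)/tBu(60°) gauche 3.8; OH(120°)/Br(180°) gauche 2.7; CH3(240°)/CHO(300°) gauche 2.9; CH3(240°)/Br(180°) gauche 3.1 → 12.5 kJ/mol.
C (staggered): OH(120°)/CHO(60°) gauche 3.0; OH(120°)/tBu(180°) gauche 3.8; CH3(240°)/tBu(180°) gauche 5.6; CH3(240°)/Br(300°) gauche 3.1 → 15.5 kJ/mol.
B has the lowest total (12.5 kJ/mol).

B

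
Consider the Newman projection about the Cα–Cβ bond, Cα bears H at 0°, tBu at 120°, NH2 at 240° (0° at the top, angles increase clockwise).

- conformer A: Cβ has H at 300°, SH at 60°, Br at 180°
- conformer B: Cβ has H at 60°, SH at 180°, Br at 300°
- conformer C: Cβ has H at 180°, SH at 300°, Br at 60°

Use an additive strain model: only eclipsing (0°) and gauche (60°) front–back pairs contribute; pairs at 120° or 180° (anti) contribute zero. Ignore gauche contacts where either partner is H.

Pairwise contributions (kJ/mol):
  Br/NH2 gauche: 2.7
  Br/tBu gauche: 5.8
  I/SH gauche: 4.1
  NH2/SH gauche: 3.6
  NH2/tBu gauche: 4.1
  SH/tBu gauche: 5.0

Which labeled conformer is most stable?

A (staggered): tBu–SH gauche, tBu–Br gauche, NH2–Br gauche; 5.0 + 5.8 + 2.7 = 13.5 kJ/mol.
B (staggered): tBu–SH gauche, NH2–SH gauche, NH2–Br gauche; 5.0 + 3.6 + 2.7 = 11.3 kJ/mol.
C (staggered): tBu–Br gauche, NH2–SH gauche; 5.8 + 3.6 = 9.4 kJ/mol.
C has the lowest total (9.4 kJ/mol).

C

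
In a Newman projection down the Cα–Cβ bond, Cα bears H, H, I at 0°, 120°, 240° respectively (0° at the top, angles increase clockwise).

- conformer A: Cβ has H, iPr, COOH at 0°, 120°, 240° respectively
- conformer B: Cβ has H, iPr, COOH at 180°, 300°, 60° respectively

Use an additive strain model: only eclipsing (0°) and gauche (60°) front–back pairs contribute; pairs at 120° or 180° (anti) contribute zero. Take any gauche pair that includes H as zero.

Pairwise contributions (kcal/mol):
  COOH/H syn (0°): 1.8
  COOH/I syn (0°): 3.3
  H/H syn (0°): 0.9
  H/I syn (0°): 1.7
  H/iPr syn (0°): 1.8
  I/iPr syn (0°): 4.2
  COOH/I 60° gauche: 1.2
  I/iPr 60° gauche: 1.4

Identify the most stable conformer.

A is eclipsed. H at 0° is eclipsed with H at 0° (0.9); H at 120° is eclipsed with iPr at 120° (1.8); I at 240° is eclipsed with COOH at 240° (3.3). Total 6.0 kcal/mol.
B is staggered. I at 240° is gauche with iPr at 300° (1.4). Total 1.4 kcal/mol.
B has the lowest total (1.4 kcal/mol).

B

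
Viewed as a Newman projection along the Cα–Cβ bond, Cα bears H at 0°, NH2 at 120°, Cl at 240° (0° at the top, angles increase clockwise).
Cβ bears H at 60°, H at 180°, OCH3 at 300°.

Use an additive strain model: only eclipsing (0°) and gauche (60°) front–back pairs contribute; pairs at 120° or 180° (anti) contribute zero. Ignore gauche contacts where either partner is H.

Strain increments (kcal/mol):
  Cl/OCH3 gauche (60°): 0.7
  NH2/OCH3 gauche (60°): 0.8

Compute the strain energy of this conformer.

This conformer (staggered): Cl–OCH3 gauche; 0.7 = 0.7 kcal/mol.

0.7 kcal/mol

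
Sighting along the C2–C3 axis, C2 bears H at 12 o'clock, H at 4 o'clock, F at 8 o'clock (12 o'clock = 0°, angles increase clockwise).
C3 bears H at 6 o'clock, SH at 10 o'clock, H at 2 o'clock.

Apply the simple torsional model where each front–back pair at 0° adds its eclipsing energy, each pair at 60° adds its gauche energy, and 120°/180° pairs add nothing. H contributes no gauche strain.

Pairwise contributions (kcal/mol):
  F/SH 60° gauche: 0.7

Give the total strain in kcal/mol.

0.7 kcal/mol

This conformer (staggered): F(240°)/SH(300°) gauche 0.7 → 0.7 kcal/mol.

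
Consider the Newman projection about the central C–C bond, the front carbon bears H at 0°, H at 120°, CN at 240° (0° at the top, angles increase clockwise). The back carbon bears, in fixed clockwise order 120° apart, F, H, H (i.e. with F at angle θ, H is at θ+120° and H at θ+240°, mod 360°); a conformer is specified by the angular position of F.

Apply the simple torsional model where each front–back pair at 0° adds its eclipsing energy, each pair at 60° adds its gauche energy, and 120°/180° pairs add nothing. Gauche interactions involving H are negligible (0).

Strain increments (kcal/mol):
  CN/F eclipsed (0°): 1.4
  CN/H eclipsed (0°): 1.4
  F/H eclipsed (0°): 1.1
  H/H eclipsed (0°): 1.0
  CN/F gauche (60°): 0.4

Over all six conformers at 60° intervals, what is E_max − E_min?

F at 0° (eclipsed): H(0°)/F(0°) eclipsed 1.1; H(120°)/H(120°) eclipsed 1.0; CN(240°)/H(240°) eclipsed 1.4 → 3.5 kcal/mol.
F at 60° (staggered): no non-H gauche contacts → 0.0 kcal/mol.
F at 120° (eclipsed): H(0°)/H(0°) eclipsed 1.0; H(120°)/F(120°) eclipsed 1.1; CN(240°)/H(240°) eclipsed 1.4 → 3.5 kcal/mol.
F at 180° (staggered): CN(240°)/F(180°) gauche 0.4 → 0.4 kcal/mol.
F at 240° (eclipsed): H(0°)/H(0°) eclipsed 1.0; H(120°)/H(120°) eclipsed 1.0; CN(240°)/F(240°) eclipsed 1.4 → 3.4 kcal/mol.
F at 300° (staggered): CN(240°)/F(300°) gauche 0.4 → 0.4 kcal/mol.
Max at 0° (3.5 kcal/mol), min at 60° (0.0 kcal/mol); barrier = 3.5 kcal/mol.

3.5 kcal/mol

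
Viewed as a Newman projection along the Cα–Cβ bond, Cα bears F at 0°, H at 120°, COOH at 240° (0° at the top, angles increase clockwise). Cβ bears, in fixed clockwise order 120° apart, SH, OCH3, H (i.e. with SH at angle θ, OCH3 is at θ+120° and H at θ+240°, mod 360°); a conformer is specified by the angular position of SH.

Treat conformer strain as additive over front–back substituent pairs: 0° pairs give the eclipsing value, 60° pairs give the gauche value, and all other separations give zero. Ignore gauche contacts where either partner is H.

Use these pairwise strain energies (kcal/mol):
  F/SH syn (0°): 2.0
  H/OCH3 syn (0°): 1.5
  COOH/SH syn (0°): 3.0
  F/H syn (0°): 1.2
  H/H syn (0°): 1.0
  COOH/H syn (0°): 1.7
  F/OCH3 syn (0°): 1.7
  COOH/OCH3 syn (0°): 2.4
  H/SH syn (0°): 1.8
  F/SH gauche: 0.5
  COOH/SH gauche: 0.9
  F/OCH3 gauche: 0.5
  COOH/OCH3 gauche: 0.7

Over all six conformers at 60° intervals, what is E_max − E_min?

4.5 kcal/mol

SH at 0° is eclipsed. F at 0° is eclipsed with SH at 0° (2.0); H at 120° is eclipsed with OCH3 at 120° (1.5); COOH at 240° is eclipsed with H at 240° (1.7). Total 5.2 kcal/mol.
SH at 60° is staggered. F at 0° is gauche with SH at 60° (0.5); COOH at 240° is gauche with OCH3 at 180° (0.7). Total 1.2 kcal/mol.
SH at 120° is eclipsed. F at 0° is eclipsed with H at 0° (1.2); H at 120° is eclipsed with SH at 120° (1.8); COOH at 240° is eclipsed with OCH3 at 240° (2.4). Total 5.4 kcal/mol.
SH at 180° is staggered. F at 0° is gauche with OCH3 at 300° (0.5); COOH at 240° is gauche with SH at 180° (0.9); COOH at 240° is gauche with OCH3 at 300° (0.7). Total 2.1 kcal/mol.
SH at 240° is eclipsed. F at 0° is eclipsed with OCH3 at 0° (1.7); H at 120° is eclipsed with H at 120° (1.0); COOH at 240° is eclipsed with SH at 240° (3.0). Total 5.7 kcal/mol.
SH at 300° is staggered. F at 0° is gauche with SH at 300° (0.5); F at 0° is gauche with OCH3 at 60° (0.5); COOH at 240° is gauche with SH at 300° (0.9). Total 1.9 kcal/mol.
Max at 240° (5.7 kcal/mol), min at 60° (1.2 kcal/mol); barrier = 4.5 kcal/mol.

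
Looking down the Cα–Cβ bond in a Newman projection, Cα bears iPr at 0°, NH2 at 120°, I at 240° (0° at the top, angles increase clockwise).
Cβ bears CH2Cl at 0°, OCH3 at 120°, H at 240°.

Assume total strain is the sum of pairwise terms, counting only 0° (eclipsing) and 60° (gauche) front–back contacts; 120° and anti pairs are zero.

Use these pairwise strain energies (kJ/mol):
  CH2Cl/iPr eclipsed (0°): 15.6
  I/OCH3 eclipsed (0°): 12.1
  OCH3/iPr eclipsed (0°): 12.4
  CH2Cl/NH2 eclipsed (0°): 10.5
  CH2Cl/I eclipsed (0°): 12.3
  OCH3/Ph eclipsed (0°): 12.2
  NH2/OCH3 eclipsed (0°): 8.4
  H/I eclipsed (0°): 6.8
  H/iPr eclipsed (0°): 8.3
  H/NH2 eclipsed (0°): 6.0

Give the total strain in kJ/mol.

30.8 kJ/mol

This conformer is eclipsed. iPr at 0° is eclipsed with CH2Cl at 0° (15.6); NH2 at 120° is eclipsed with OCH3 at 120° (8.4); I at 240° is eclipsed with H at 240° (6.8). Total 30.8 kJ/mol.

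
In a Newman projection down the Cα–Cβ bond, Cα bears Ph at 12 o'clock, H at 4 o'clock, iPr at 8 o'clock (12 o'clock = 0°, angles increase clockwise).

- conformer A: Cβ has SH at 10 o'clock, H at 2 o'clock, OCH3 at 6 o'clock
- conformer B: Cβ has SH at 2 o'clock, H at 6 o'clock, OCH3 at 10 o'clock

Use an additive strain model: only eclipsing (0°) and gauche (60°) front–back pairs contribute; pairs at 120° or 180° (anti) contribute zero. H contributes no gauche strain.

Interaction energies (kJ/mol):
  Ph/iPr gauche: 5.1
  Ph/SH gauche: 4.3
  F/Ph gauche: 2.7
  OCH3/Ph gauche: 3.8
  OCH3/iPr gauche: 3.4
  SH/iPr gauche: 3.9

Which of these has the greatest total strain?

A (staggered): Ph(0°)/SH(300°) gauche 4.3; iPr(240°)/SH(300°) gauche 3.9; iPr(240°)/OCH3(180°) gauche 3.4 → 11.6 kJ/mol.
B (staggered): Ph(0°)/SH(60°) gauche 4.3; Ph(0°)/OCH3(300°) gauche 3.8; iPr(240°)/OCH3(300°) gauche 3.4 → 11.5 kJ/mol.
A has the highest total (11.6 kJ/mol).

A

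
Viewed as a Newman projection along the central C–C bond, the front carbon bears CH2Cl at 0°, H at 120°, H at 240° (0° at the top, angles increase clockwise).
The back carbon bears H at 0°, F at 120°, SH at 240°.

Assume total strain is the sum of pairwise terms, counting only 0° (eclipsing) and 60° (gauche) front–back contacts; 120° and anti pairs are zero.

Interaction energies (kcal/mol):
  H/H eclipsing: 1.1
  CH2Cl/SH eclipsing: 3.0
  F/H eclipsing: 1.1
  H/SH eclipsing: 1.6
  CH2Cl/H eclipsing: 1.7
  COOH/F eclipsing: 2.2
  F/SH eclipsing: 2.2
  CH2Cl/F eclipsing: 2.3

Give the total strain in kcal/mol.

This conformer (eclipsed): CH2Cl(0°)/H(0°) eclipsed 1.7; H(120°)/F(120°) eclipsed 1.1; H(240°)/SH(240°) eclipsed 1.6 → 4.4 kcal/mol.

4.4 kcal/mol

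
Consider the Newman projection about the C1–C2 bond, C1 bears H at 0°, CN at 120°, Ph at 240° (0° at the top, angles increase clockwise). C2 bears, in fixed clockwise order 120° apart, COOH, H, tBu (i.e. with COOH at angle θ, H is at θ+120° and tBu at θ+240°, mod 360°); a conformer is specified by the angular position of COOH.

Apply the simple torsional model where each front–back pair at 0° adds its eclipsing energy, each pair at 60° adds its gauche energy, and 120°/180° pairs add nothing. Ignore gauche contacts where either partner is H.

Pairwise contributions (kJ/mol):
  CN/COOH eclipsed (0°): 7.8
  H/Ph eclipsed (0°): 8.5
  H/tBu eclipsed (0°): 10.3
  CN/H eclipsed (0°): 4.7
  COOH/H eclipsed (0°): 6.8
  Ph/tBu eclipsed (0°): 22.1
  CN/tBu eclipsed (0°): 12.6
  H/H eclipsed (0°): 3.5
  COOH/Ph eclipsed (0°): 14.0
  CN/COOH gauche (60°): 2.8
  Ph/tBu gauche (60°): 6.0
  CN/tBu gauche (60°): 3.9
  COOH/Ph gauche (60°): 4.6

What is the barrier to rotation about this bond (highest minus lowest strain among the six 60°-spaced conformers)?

COOH at 0° is eclipsed. H at 0° is eclipsed with COOH at 0° (6.8); CN at 120° is eclipsed with H at 120° (4.7); Ph at 240° is eclipsed with tBu at 240° (22.1). Total 33.6 kJ/mol.
COOH at 60° is staggered. CN at 120° is gauche with COOH at 60° (2.8); Ph at 240° is gauche with tBu at 300° (6.0). Total 8.8 kJ/mol.
COOH at 120° is eclipsed. H at 0° is eclipsed with tBu at 0° (10.3); CN at 120° is eclipsed with COOH at 120° (7.8); Ph at 240° is eclipsed with H at 240° (8.5). Total 26.6 kJ/mol.
COOH at 180° is staggered. CN at 120° is gauche with COOH at 180° (2.8); CN at 120° is gauche with tBu at 60° (3.9); Ph at 240° is gauche with COOH at 180° (4.6). Total 11.3 kJ/mol.
COOH at 240° is eclipsed. H at 0° is eclipsed with H at 0° (3.5); CN at 120° is eclipsed with tBu at 120° (12.6); Ph at 240° is eclipsed with COOH at 240° (14.0). Total 30.1 kJ/mol.
COOH at 300° is staggered. CN at 120° is gauche with tBu at 180° (3.9); Ph at 240° is gauche with COOH at 300° (4.6); Ph at 240° is gauche with tBu at 180° (6.0). Total 14.5 kJ/mol.
Max at 0° (33.6 kJ/mol), min at 60° (8.8 kJ/mol); barrier = 24.8 kJ/mol.

24.8 kJ/mol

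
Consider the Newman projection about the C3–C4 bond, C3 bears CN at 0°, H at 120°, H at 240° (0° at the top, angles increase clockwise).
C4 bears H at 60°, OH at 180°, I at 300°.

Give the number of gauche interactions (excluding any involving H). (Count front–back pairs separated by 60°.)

Non-H gauche pairs: CN(0°)/I(300°) — 1 interaction.

1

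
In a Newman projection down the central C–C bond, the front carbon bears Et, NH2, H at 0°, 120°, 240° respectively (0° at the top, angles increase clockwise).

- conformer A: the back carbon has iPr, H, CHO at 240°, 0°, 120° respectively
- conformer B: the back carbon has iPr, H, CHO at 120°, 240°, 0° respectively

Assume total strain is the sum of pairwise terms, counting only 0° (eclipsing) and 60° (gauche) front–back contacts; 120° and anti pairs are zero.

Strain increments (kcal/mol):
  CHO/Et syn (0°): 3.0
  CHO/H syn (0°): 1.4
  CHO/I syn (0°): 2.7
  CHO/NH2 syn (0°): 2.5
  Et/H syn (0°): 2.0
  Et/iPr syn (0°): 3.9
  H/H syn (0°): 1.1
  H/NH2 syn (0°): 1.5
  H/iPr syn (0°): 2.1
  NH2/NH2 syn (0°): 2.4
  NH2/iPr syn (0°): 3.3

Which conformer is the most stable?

A (eclipsed): Et–H eclipsed, NH2–CHO eclipsed, H–iPr eclipsed; 2.0 + 2.5 + 2.1 = 6.6 kcal/mol.
B (eclipsed): Et–CHO eclipsed, NH2–iPr eclipsed, H–H eclipsed; 3.0 + 3.3 + 1.1 = 7.4 kcal/mol.
A has the lowest total (6.6 kcal/mol).

A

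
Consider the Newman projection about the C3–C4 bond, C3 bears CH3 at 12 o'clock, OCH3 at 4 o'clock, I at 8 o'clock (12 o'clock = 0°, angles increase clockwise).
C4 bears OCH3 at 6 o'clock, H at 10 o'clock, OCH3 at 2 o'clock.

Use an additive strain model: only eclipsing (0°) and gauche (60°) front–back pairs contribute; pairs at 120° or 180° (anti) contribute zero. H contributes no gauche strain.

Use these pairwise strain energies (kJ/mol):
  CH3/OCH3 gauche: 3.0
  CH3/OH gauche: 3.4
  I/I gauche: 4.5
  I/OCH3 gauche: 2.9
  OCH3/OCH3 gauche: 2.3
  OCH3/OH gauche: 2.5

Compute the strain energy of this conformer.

10.5 kJ/mol

This conformer (staggered): CH3(0°)/OCH3(60°) gauche 3.0; OCH3(120°)/OCH3(180°) gauche 2.3; OCH3(120°)/OCH3(60°) gauche 2.3; I(240°)/OCH3(180°) gauche 2.9 → 10.5 kJ/mol.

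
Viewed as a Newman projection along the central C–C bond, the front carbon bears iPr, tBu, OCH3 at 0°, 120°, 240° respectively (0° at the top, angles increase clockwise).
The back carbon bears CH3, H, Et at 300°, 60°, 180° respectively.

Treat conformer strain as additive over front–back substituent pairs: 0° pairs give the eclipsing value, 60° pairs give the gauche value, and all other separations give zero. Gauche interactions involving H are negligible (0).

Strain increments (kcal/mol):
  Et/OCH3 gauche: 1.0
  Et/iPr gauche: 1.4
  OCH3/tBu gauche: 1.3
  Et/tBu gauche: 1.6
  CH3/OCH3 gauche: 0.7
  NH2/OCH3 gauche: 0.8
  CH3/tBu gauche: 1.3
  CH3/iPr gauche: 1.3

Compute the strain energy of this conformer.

4.6 kcal/mol

This conformer is staggered. iPr at 0° is gauche with CH3 at 300° (1.3); tBu at 120° is gauche with Et at 180° (1.6); OCH3 at 240° is gauche with CH3 at 300° (0.7); OCH3 at 240° is gauche with Et at 180° (1.0). Total 4.6 kcal/mol.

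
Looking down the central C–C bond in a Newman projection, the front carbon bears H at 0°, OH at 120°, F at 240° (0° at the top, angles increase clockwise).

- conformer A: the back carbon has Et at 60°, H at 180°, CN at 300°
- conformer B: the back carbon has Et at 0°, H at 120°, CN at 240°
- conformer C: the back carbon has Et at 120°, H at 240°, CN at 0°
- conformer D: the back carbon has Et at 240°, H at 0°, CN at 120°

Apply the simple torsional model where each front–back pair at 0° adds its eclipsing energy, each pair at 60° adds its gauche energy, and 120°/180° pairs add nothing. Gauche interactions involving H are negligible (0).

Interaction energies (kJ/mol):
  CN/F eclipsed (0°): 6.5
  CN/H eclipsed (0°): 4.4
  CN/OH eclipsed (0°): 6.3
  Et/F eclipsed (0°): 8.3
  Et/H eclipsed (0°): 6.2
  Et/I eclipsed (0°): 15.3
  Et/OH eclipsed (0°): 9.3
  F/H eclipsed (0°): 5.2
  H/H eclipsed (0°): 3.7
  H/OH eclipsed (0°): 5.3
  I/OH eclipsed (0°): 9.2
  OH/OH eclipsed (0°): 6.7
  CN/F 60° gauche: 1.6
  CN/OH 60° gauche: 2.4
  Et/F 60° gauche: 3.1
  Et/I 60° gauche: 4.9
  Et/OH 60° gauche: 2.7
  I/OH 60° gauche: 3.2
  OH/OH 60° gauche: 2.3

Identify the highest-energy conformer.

A (staggered): OH(120°)/Et(60°) gauche 2.7; F(240°)/CN(300°) gauche 1.6 → 4.3 kJ/mol.
B (eclipsed): H(0°)/Et(0°) eclipsed 6.2; OH(120°)/H(120°) eclipsed 5.3; F(240°)/CN(240°) eclipsed 6.5 → 18.0 kJ/mol.
C (eclipsed): H(0°)/CN(0°) eclipsed 4.4; OH(120°)/Et(120°) eclipsed 9.3; F(240°)/H(240°) eclipsed 5.2 → 18.9 kJ/mol.
D (eclipsed): H(0°)/H(0°) eclipsed 3.7; OH(120°)/CN(120°) eclipsed 6.3; F(240°)/Et(240°) eclipsed 8.3 → 18.3 kJ/mol.
C has the highest total (18.9 kJ/mol).

C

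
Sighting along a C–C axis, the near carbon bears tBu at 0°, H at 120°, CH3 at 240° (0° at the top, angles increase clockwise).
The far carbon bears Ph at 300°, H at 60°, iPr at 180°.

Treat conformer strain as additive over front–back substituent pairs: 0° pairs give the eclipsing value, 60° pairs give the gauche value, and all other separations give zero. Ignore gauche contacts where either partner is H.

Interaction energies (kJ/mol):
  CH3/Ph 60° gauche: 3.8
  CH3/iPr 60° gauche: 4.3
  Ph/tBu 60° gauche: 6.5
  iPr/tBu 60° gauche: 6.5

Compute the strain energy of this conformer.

This conformer (staggered): tBu(0°)/Ph(300°) gauche 6.5; CH3(240°)/Ph(300°) gauche 3.8; CH3(240°)/iPr(180°) gauche 4.3 → 14.6 kJ/mol.

14.6 kJ/mol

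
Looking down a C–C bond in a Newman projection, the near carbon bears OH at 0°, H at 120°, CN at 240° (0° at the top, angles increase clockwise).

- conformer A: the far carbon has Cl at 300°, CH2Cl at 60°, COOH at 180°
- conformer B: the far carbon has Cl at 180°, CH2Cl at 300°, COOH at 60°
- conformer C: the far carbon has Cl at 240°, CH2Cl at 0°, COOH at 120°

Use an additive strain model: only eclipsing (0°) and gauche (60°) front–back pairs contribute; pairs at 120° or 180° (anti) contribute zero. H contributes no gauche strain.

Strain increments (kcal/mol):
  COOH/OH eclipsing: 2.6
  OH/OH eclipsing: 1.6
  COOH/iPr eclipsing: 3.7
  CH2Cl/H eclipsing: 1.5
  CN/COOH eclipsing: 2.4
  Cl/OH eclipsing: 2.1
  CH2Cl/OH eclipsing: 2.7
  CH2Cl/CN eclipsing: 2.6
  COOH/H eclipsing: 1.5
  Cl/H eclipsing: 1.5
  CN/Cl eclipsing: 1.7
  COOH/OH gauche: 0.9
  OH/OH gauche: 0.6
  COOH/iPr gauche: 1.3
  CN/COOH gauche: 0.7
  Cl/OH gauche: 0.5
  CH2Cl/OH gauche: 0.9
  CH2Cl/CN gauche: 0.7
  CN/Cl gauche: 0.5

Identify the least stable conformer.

A (staggered): OH(0°)/Cl(300°) gauche 0.5; OH(0°)/CH2Cl(60°) gauche 0.9; CN(240°)/Cl(300°) gauche 0.5; CN(240°)/COOH(180°) gauche 0.7 → 2.6 kcal/mol.
B (staggered): OH(0°)/CH2Cl(300°) gauche 0.9; OH(0°)/COOH(60°) gauche 0.9; CN(240°)/Cl(180°) gauche 0.5; CN(240°)/CH2Cl(300°) gauche 0.7 → 3.0 kcal/mol.
C (eclipsed): OH(0°)/CH2Cl(0°) eclipsed 2.7; H(120°)/COOH(120°) eclipsed 1.5; CN(240°)/Cl(240°) eclipsed 1.7 → 5.9 kcal/mol.
C has the highest total (5.9 kcal/mol).

C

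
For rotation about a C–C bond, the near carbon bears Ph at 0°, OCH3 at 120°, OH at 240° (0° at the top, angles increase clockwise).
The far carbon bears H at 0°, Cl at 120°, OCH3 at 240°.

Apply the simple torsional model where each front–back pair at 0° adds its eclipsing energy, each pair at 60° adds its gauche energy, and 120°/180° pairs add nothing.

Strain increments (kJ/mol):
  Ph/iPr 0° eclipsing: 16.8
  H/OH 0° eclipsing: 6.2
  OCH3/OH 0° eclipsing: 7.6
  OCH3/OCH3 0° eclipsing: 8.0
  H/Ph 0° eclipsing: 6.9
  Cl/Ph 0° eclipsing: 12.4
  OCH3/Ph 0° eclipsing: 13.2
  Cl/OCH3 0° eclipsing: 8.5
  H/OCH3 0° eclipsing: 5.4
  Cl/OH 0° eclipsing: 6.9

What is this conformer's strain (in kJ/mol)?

23.0 kJ/mol

This conformer is eclipsed. Ph at 0° is eclipsed with H at 0° (6.9); OCH3 at 120° is eclipsed with Cl at 120° (8.5); OH at 240° is eclipsed with OCH3 at 240° (7.6). Total 23.0 kJ/mol.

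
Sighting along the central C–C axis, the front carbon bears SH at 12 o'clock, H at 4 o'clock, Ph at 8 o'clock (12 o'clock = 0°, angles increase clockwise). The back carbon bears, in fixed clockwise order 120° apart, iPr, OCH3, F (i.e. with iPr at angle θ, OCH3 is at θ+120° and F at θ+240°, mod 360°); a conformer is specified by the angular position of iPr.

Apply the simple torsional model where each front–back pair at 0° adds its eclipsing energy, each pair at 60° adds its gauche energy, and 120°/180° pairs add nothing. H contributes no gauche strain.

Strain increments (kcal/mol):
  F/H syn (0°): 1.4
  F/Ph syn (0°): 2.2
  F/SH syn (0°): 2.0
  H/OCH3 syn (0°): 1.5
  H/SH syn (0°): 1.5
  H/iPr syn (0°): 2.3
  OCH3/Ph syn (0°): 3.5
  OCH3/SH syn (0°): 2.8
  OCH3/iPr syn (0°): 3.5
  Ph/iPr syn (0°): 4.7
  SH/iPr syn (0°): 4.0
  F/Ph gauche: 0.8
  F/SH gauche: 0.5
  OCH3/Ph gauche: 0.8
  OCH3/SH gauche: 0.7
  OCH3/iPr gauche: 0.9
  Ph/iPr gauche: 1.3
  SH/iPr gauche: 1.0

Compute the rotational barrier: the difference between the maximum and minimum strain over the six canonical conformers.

5.8 kcal/mol

iPr at 0° (eclipsed): SH(0°)/iPr(0°) eclipsed 4.0; H(120°)/OCH3(120°) eclipsed 1.5; Ph(240°)/F(240°) eclipsed 2.2 → 7.7 kcal/mol.
iPr at 60° (staggered): SH(0°)/iPr(60°) gauche 1.0; SH(0°)/F(300°) gauche 0.5; Ph(240°)/OCH3(180°) gauche 0.8; Ph(240°)/F(300°) gauche 0.8 → 3.1 kcal/mol.
iPr at 120° (eclipsed): SH(0°)/F(0°) eclipsed 2.0; H(120°)/iPr(120°) eclipsed 2.3; Ph(240°)/OCH3(240°) eclipsed 3.5 → 7.8 kcal/mol.
iPr at 180° (staggered): SH(0°)/OCH3(300°) gauche 0.7; SH(0°)/F(60°) gauche 0.5; Ph(240°)/iPr(180°) gauche 1.3; Ph(240°)/OCH3(300°) gauche 0.8 → 3.3 kcal/mol.
iPr at 240° (eclipsed): SH(0°)/OCH3(0°) eclipsed 2.8; H(120°)/F(120°) eclipsed 1.4; Ph(240°)/iPr(240°) eclipsed 4.7 → 8.9 kcal/mol.
iPr at 300° (staggered): SH(0°)/iPr(300°) gauche 1.0; SH(0°)/OCH3(60°) gauche 0.7; Ph(240°)/iPr(300°) gauche 1.3; Ph(240°)/F(180°) gauche 0.8 → 3.8 kcal/mol.
Max at 240° (8.9 kcal/mol), min at 60° (3.1 kcal/mol); barrier = 5.8 kcal/mol.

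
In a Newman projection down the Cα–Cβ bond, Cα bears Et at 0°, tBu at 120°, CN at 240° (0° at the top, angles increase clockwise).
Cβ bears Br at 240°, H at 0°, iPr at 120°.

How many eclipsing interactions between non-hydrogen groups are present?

2

Non-H eclipsing pairs: tBu(120°)/iPr(120°); CN(240°)/Br(240°) — 2 interactions.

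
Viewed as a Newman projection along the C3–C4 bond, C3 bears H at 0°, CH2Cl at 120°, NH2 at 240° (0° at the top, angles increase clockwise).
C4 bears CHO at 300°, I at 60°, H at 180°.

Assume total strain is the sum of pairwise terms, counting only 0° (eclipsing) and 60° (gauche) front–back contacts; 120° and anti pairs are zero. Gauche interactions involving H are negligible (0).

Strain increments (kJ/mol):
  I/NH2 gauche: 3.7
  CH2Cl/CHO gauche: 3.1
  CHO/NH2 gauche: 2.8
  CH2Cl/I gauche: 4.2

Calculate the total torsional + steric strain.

This conformer (staggered): CH2Cl(120°)/I(60°) gauche 4.2; NH2(240°)/CHO(300°) gauche 2.8 → 7.0 kJ/mol.

7.0 kJ/mol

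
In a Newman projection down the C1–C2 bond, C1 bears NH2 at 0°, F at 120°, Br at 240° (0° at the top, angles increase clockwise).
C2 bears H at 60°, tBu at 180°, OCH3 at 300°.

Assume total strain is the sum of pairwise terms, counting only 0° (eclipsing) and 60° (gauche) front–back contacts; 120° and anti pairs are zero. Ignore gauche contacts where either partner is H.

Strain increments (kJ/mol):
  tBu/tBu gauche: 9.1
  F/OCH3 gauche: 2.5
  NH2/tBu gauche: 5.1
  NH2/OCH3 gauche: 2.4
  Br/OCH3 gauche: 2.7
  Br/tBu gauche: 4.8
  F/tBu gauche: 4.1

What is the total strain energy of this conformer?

This conformer (staggered): NH2(0°)/OCH3(300°) gauche 2.4; F(120°)/tBu(180°) gauche 4.1; Br(240°)/tBu(180°) gauche 4.8; Br(240°)/OCH3(300°) gauche 2.7 → 14.0 kJ/mol.

14.0 kJ/mol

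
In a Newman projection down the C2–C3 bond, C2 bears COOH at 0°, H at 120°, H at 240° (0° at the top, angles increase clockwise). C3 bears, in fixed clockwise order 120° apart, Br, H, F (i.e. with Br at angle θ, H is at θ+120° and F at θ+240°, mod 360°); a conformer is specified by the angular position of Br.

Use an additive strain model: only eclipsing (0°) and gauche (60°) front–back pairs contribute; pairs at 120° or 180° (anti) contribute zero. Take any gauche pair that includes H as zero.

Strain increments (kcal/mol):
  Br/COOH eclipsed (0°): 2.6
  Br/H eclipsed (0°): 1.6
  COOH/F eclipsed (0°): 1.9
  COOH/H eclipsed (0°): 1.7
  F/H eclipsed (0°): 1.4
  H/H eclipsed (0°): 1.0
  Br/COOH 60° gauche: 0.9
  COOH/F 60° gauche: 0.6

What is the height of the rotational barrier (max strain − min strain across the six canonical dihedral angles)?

Br at 0° (eclipsed): COOH(0°)/Br(0°) eclipsed 2.6; H(120°)/H(120°) eclipsed 1.0; H(240°)/F(240°) eclipsed 1.4 → 5.0 kcal/mol.
Br at 60° (staggered): COOH(0°)/Br(60°) gauche 0.9; COOH(0°)/F(300°) gauche 0.6 → 1.5 kcal/mol.
Br at 120° (eclipsed): COOH(0°)/F(0°) eclipsed 1.9; H(120°)/Br(120°) eclipsed 1.6; H(240°)/H(240°) eclipsed 1.0 → 4.5 kcal/mol.
Br at 180° (staggered): COOH(0°)/F(60°) gauche 0.6 → 0.6 kcal/mol.
Br at 240° (eclipsed): COOH(0°)/H(0°) eclipsed 1.7; H(120°)/F(120°) eclipsed 1.4; H(240°)/Br(240°) eclipsed 1.6 → 4.7 kcal/mol.
Br at 300° (staggered): COOH(0°)/Br(300°) gauche 0.9 → 0.9 kcal/mol.
Max at 0° (5.0 kcal/mol), min at 180° (0.6 kcal/mol); barrier = 4.4 kcal/mol.

4.4 kcal/mol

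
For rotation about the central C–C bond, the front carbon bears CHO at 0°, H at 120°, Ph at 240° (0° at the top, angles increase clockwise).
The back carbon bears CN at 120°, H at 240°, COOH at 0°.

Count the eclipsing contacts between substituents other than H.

1

Non-H eclipsing pairs: CHO(0°)/COOH(0°) — 1 interaction.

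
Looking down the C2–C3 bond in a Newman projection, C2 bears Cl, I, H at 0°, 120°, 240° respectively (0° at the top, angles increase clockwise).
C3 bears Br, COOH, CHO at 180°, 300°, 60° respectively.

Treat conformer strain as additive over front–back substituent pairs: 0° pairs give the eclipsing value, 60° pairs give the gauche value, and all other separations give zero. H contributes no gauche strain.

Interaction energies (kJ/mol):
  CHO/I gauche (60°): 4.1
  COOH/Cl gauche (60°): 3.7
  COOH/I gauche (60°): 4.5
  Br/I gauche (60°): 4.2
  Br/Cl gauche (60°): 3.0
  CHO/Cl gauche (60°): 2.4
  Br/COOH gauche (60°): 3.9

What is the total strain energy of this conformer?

14.4 kJ/mol

This conformer (staggered): Cl(0°)/COOH(300°) gauche 3.7; Cl(0°)/CHO(60°) gauche 2.4; I(120°)/Br(180°) gauche 4.2; I(120°)/CHO(60°) gauche 4.1 → 14.4 kJ/mol.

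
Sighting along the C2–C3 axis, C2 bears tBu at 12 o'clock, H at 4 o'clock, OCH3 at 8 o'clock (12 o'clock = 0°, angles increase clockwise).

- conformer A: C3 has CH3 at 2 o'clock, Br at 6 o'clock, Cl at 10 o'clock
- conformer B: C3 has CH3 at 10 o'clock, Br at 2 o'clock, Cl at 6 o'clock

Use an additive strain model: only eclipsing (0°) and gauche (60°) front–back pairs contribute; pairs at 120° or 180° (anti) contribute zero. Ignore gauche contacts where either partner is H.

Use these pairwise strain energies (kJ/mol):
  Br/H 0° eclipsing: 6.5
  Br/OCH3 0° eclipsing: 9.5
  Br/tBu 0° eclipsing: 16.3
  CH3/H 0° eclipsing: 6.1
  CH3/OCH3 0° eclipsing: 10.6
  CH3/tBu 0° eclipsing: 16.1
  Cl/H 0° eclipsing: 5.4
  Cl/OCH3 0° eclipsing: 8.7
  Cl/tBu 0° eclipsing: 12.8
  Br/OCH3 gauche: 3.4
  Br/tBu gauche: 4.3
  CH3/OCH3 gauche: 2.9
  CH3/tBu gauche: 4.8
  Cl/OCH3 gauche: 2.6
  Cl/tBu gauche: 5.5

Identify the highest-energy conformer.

A (staggered): tBu(0°)/CH3(60°) gauche 4.8; tBu(0°)/Cl(300°) gauche 5.5; OCH3(240°)/Br(180°) gauche 3.4; OCH3(240°)/Cl(300°) gauche 2.6 → 16.3 kJ/mol.
B (staggered): tBu(0°)/CH3(300°) gauche 4.8; tBu(0°)/Br(60°) gauche 4.3; OCH3(240°)/CH3(300°) gauche 2.9; OCH3(240°)/Cl(180°) gauche 2.6 → 14.6 kJ/mol.
A has the highest total (16.3 kJ/mol).

A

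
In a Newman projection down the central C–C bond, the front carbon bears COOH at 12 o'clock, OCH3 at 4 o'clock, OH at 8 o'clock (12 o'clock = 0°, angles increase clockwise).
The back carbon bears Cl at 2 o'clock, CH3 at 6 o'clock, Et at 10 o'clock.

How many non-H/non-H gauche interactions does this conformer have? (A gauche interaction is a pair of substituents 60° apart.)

6

Non-H gauche pairs: COOH(0°)/Cl(60°); COOH(0°)/Et(300°); OCH3(120°)/Cl(60°); OCH3(120°)/CH3(180°); OH(240°)/CH3(180°); OH(240°)/Et(300°) — 6 interactions.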